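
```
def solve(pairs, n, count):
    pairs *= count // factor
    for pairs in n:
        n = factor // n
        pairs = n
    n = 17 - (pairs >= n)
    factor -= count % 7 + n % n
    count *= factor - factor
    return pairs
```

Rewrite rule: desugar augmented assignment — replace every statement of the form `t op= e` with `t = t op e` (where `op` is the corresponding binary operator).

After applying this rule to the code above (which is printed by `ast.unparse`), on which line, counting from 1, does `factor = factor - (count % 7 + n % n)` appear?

7

Transformed code:
def solve(pairs, n, count):
    pairs = pairs * (count // factor)
    for pairs in n:
        n = factor // n
        pairs = n
    n = 17 - (pairs >= n)
    factor = factor - (count % 7 + n % n)
    count = count * (factor - factor)
    return pairs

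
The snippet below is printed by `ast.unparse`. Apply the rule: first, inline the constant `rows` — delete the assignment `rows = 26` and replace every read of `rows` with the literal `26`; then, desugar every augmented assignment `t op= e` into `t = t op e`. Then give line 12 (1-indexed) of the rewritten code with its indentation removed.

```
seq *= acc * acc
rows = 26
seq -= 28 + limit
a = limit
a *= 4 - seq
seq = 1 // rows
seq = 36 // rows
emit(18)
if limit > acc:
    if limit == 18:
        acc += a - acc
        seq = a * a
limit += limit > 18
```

Transformed code:
seq = seq * (acc * acc)
seq = seq - (28 + limit)
a = limit
a = a * (4 - seq)
seq = 1 // 26
seq = 36 // 26
emit(18)
if limit > acc:
    if limit == 18:
        acc = acc + (a - acc)
        seq = a * a
limit = limit + (limit > 18)

limit = limit + (limit > 18)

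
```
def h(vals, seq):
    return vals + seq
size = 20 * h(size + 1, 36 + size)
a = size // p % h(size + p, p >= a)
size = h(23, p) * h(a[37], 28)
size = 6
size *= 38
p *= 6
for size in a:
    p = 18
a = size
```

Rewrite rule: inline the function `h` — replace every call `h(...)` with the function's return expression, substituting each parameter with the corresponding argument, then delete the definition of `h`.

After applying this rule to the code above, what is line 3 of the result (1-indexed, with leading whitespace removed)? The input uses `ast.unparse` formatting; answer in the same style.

Transformed code:
size = 20 * (size + 1 + (36 + size))
a = size // p % (size + p + (p >= a))
size = (23 + p) * (a[37] + 28)
size = 6
size *= 38
p *= 6
for size in a:
    p = 18
a = size

size = (23 + p) * (a[37] + 28)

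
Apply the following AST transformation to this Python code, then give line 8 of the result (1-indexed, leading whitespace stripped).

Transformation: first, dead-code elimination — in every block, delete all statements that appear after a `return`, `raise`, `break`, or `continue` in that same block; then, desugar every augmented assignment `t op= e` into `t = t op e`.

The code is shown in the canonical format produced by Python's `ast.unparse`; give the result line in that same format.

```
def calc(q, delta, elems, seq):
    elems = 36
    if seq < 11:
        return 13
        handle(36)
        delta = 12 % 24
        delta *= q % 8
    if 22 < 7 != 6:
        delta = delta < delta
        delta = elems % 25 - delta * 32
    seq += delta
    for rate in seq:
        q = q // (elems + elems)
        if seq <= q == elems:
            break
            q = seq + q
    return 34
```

Transformed code:
def calc(q, delta, elems, seq):
    elems = 36
    if seq < 11:
        return 13
    if 22 < 7 != 6:
        delta = delta < delta
        delta = elems % 25 - delta * 32
    seq = seq + delta
    for rate in seq:
        q = q // (elems + elems)
        if seq <= q == elems:
            break
    return 34

seq = seq + delta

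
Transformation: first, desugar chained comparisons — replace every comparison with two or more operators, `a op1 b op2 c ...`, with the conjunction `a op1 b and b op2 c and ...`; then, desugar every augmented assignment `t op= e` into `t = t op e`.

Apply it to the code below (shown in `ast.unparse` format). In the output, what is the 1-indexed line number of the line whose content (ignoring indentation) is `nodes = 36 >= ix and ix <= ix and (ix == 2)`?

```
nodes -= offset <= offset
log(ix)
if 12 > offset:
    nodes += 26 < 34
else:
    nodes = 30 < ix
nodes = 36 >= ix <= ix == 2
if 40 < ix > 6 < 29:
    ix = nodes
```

7

Transformed code:
nodes = nodes - (offset <= offset)
log(ix)
if 12 > offset:
    nodes = nodes + (26 < 34)
else:
    nodes = 30 < ix
nodes = 36 >= ix and ix <= ix and (ix == 2)
if 40 < ix and ix > 6 and (6 < 29):
    ix = nodes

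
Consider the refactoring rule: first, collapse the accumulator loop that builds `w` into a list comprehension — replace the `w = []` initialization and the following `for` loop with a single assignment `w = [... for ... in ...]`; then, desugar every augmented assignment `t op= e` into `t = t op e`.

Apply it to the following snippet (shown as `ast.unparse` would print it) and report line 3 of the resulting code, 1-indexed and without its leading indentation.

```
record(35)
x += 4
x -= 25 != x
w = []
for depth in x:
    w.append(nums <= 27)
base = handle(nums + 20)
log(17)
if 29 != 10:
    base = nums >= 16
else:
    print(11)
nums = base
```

Transformed code:
record(35)
x = x + 4
x = x - (25 != x)
w = [nums <= 27 for depth in x]
base = handle(nums + 20)
log(17)
if 29 != 10:
    base = nums >= 16
else:
    print(11)
nums = base

x = x - (25 != x)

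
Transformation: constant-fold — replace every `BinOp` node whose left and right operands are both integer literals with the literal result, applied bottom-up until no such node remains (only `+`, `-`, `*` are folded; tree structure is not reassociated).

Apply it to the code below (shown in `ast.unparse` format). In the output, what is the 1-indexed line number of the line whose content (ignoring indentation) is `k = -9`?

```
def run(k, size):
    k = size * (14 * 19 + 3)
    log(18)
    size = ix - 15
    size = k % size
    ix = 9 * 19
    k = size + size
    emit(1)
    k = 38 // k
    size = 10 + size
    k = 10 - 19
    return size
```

Transformed code:
def run(k, size):
    k = size * 269
    log(18)
    size = ix - 15
    size = k % size
    ix = 171
    k = size + size
    emit(1)
    k = 38 // k
    size = 10 + size
    k = -9
    return size

11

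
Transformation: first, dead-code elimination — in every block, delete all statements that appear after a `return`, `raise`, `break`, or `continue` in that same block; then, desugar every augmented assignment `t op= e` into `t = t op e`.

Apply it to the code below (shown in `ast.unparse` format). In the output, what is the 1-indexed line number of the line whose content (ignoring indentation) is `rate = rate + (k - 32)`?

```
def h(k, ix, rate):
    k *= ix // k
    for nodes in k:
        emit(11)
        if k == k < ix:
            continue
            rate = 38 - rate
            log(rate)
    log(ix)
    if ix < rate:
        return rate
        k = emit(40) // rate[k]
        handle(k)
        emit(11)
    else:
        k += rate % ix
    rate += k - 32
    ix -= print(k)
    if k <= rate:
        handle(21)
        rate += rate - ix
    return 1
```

12

Transformed code:
def h(k, ix, rate):
    k = k * (ix // k)
    for nodes in k:
        emit(11)
        if k == k < ix:
            continue
    log(ix)
    if ix < rate:
        return rate
    else:
        k = k + rate % ix
    rate = rate + (k - 32)
    ix = ix - print(k)
    if k <= rate:
        handle(21)
        rate = rate + (rate - ix)
    return 1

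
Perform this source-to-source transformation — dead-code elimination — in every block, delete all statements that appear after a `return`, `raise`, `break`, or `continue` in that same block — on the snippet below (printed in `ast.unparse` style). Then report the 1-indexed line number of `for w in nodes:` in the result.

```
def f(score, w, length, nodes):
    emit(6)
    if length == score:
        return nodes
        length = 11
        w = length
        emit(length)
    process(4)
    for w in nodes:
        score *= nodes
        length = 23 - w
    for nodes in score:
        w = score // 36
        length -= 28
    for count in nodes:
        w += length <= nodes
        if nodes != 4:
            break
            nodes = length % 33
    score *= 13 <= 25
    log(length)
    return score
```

Transformed code:
def f(score, w, length, nodes):
    emit(6)
    if length == score:
        return nodes
    process(4)
    for w in nodes:
        score *= nodes
        length = 23 - w
    for nodes in score:
        w = score // 36
        length -= 28
    for count in nodes:
        w += length <= nodes
        if nodes != 4:
            break
    score *= 13 <= 25
    log(length)
    return score

6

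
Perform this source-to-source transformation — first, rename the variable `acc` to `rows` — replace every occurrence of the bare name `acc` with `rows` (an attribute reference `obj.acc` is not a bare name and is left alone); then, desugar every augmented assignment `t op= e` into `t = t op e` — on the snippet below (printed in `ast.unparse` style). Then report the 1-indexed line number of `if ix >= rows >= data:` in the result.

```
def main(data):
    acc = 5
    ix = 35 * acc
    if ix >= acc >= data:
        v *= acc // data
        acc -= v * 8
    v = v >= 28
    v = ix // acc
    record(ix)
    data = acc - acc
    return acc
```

Transformed code:
def main(data):
    rows = 5
    ix = 35 * rows
    if ix >= rows >= data:
        v = v * (rows // data)
        rows = rows - v * 8
    v = v >= 28
    v = ix // rows
    record(ix)
    data = rows - rows
    return rows

4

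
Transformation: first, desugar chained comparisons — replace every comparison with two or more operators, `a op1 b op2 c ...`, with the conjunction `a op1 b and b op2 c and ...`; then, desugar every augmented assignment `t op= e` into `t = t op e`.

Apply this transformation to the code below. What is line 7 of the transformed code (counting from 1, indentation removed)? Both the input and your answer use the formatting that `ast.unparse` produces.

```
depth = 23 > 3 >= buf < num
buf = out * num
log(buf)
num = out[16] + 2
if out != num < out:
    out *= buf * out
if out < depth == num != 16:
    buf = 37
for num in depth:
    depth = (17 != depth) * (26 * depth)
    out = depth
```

if out < depth and depth == num and (num != 16):

Transformed code:
depth = 23 > 3 and 3 >= buf and (buf < num)
buf = out * num
log(buf)
num = out[16] + 2
if out != num and num < out:
    out = out * (buf * out)
if out < depth and depth == num and (num != 16):
    buf = 37
for num in depth:
    depth = (17 != depth) * (26 * depth)
    out = depth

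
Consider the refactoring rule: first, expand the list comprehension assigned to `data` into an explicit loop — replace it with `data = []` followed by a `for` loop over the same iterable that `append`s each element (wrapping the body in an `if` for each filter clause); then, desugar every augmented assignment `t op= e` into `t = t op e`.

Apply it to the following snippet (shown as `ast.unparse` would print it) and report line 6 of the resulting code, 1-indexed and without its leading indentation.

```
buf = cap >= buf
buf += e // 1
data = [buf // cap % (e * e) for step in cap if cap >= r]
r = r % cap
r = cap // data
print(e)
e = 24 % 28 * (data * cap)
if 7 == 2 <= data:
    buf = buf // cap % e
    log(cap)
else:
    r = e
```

data.append(buf // cap % (e * e))

Transformed code:
buf = cap >= buf
buf = buf + e // 1
data = []
for step in cap:
    if cap >= r:
        data.append(buf // cap % (e * e))
r = r % cap
r = cap // data
print(e)
e = 24 % 28 * (data * cap)
if 7 == 2 <= data:
    buf = buf // cap % e
    log(cap)
else:
    r = e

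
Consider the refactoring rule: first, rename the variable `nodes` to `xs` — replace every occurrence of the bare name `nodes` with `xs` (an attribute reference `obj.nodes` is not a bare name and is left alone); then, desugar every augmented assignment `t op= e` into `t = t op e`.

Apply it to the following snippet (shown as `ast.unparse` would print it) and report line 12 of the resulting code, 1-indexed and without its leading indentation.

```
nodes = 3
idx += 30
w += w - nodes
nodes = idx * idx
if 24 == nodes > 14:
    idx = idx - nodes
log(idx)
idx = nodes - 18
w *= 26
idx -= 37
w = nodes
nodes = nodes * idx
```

Transformed code:
xs = 3
idx = idx + 30
w = w + (w - xs)
xs = idx * idx
if 24 == xs > 14:
    idx = idx - xs
log(idx)
idx = xs - 18
w = w * 26
idx = idx - 37
w = xs
xs = xs * idx

xs = xs * idx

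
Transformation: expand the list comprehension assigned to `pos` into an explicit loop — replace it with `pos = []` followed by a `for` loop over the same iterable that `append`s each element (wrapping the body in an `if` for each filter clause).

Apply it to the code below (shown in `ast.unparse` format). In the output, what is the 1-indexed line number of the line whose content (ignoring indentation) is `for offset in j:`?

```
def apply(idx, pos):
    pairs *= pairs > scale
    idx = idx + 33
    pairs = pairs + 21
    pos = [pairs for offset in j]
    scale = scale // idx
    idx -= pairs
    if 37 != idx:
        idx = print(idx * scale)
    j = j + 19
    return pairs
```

Transformed code:
def apply(idx, pos):
    pairs *= pairs > scale
    idx = idx + 33
    pairs = pairs + 21
    pos = []
    for offset in j:
        pos.append(pairs)
    scale = scale // idx
    idx -= pairs
    if 37 != idx:
        idx = print(idx * scale)
    j = j + 19
    return pairs

6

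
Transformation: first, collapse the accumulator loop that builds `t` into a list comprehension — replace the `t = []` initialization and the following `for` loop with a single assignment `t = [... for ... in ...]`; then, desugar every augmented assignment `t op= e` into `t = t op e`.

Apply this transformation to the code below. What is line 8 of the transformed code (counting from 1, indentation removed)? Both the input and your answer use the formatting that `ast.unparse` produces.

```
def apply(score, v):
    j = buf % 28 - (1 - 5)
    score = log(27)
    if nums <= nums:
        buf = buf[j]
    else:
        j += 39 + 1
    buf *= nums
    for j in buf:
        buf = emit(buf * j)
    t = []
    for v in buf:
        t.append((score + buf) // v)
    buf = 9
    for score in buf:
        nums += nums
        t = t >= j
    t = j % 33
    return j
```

Transformed code:
def apply(score, v):
    j = buf % 28 - (1 - 5)
    score = log(27)
    if nums <= nums:
        buf = buf[j]
    else:
        j = j + (39 + 1)
    buf = buf * nums
    for j in buf:
        buf = emit(buf * j)
    t = [(score + buf) // v for v in buf]
    buf = 9
    for score in buf:
        nums = nums + nums
        t = t >= j
    t = j % 33
    return j

buf = buf * nums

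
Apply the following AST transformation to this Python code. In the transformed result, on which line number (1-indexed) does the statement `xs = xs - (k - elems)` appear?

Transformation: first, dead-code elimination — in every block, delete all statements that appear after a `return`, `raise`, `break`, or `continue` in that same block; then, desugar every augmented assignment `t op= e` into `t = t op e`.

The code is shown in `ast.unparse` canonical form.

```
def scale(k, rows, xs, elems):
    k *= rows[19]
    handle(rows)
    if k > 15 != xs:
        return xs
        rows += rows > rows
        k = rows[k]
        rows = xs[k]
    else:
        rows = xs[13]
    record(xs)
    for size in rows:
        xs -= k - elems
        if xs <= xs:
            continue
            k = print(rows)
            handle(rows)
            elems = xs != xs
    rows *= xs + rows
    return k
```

10

Transformed code:
def scale(k, rows, xs, elems):
    k = k * rows[19]
    handle(rows)
    if k > 15 != xs:
        return xs
    else:
        rows = xs[13]
    record(xs)
    for size in rows:
        xs = xs - (k - elems)
        if xs <= xs:
            continue
    rows = rows * (xs + rows)
    return k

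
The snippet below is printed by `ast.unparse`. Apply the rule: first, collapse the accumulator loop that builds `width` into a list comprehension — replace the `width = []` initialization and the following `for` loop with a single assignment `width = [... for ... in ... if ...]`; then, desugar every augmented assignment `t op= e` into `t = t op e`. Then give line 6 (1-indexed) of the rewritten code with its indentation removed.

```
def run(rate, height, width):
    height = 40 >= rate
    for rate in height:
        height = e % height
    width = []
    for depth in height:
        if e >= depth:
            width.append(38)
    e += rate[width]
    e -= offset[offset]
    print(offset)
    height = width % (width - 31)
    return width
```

Transformed code:
def run(rate, height, width):
    height = 40 >= rate
    for rate in height:
        height = e % height
    width = [38 for depth in height if e >= depth]
    e = e + rate[width]
    e = e - offset[offset]
    print(offset)
    height = width % (width - 31)
    return width

e = e + rate[width]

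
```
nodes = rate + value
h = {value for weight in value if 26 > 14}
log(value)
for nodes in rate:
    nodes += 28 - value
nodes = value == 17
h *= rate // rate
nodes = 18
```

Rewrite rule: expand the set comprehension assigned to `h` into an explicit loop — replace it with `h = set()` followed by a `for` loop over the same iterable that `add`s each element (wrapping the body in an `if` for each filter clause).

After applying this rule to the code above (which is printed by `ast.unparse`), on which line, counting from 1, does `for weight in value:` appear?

3

Transformed code:
nodes = rate + value
h = set()
for weight in value:
    if 26 > 14:
        h.add(value)
log(value)
for nodes in rate:
    nodes += 28 - value
nodes = value == 17
h *= rate // rate
nodes = 18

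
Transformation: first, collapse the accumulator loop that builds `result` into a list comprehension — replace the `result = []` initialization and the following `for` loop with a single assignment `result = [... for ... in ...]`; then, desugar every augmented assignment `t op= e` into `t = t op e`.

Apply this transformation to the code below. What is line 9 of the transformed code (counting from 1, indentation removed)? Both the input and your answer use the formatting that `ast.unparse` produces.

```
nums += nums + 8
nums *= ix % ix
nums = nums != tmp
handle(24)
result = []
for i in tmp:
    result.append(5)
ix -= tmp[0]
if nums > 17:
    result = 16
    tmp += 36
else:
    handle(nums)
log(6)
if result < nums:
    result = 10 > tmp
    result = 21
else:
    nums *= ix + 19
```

tmp = tmp + 36

Transformed code:
nums = nums + (nums + 8)
nums = nums * (ix % ix)
nums = nums != tmp
handle(24)
result = [5 for i in tmp]
ix = ix - tmp[0]
if nums > 17:
    result = 16
    tmp = tmp + 36
else:
    handle(nums)
log(6)
if result < nums:
    result = 10 > tmp
    result = 21
else:
    nums = nums * (ix + 19)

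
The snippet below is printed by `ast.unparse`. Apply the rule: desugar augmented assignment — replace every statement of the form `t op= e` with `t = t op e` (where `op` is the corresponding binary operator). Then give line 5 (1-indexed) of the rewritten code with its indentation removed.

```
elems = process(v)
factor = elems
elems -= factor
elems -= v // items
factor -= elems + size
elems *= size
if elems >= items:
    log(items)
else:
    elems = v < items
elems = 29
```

factor = factor - (elems + size)

Transformed code:
elems = process(v)
factor = elems
elems = elems - factor
elems = elems - v // items
factor = factor - (elems + size)
elems = elems * size
if elems >= items:
    log(items)
else:
    elems = v < items
elems = 29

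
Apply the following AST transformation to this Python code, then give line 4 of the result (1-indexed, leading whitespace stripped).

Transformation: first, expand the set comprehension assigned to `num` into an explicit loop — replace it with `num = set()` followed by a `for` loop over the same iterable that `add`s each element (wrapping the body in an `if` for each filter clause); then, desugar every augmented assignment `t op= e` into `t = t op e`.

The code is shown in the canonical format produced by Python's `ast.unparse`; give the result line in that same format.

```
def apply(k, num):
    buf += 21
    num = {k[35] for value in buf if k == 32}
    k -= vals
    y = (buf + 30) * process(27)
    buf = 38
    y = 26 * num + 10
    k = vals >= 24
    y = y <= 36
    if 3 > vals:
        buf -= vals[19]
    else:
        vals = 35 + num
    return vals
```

Transformed code:
def apply(k, num):
    buf = buf + 21
    num = set()
    for value in buf:
        if k == 32:
            num.add(k[35])
    k = k - vals
    y = (buf + 30) * process(27)
    buf = 38
    y = 26 * num + 10
    k = vals >= 24
    y = y <= 36
    if 3 > vals:
        buf = buf - vals[19]
    else:
        vals = 35 + num
    return vals

for value in buf:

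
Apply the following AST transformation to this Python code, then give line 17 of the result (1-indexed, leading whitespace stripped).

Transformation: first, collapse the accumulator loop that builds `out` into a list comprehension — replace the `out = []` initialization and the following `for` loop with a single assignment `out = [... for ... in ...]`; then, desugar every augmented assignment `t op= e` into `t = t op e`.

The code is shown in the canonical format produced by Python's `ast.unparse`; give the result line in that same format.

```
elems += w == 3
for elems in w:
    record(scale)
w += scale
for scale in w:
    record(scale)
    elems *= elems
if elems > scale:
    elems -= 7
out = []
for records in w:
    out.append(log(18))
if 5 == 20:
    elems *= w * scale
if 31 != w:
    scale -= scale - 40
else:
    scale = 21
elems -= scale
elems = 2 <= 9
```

elems = elems - scale

Transformed code:
elems = elems + (w == 3)
for elems in w:
    record(scale)
w = w + scale
for scale in w:
    record(scale)
    elems = elems * elems
if elems > scale:
    elems = elems - 7
out = [log(18) for records in w]
if 5 == 20:
    elems = elems * (w * scale)
if 31 != w:
    scale = scale - (scale - 40)
else:
    scale = 21
elems = elems - scale
elems = 2 <= 9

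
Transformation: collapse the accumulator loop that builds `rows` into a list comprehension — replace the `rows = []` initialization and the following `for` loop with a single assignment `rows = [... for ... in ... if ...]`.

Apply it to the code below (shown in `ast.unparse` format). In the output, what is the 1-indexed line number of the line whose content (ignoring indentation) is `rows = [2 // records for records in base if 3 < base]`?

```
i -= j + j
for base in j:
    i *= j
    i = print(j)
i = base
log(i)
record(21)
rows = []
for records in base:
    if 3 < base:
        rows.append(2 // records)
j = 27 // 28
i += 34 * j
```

Transformed code:
i -= j + j
for base in j:
    i *= j
    i = print(j)
i = base
log(i)
record(21)
rows = [2 // records for records in base if 3 < base]
j = 27 // 28
i += 34 * j

8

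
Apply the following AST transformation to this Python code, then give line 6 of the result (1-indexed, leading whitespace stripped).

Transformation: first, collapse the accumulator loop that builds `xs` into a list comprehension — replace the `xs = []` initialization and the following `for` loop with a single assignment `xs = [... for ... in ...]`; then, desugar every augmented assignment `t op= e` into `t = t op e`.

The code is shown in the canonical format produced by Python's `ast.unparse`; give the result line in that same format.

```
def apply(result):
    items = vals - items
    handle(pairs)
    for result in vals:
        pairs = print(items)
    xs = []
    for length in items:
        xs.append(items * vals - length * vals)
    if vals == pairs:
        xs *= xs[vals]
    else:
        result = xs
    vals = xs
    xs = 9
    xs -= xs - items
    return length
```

Transformed code:
def apply(result):
    items = vals - items
    handle(pairs)
    for result in vals:
        pairs = print(items)
    xs = [items * vals - length * vals for length in items]
    if vals == pairs:
        xs = xs * xs[vals]
    else:
        result = xs
    vals = xs
    xs = 9
    xs = xs - (xs - items)
    return length

xs = [items * vals - length * vals for length in items]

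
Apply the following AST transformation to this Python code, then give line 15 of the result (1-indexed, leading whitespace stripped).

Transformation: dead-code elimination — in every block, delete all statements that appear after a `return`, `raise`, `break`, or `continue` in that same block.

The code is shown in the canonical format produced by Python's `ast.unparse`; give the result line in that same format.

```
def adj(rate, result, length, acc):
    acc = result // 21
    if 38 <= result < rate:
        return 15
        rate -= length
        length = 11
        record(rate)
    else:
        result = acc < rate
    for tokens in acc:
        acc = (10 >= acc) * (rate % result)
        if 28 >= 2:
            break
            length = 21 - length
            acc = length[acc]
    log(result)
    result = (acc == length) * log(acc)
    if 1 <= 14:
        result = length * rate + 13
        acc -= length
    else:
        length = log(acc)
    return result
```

Transformed code:
def adj(rate, result, length, acc):
    acc = result // 21
    if 38 <= result < rate:
        return 15
    else:
        result = acc < rate
    for tokens in acc:
        acc = (10 >= acc) * (rate % result)
        if 28 >= 2:
            break
    log(result)
    result = (acc == length) * log(acc)
    if 1 <= 14:
        result = length * rate + 13
        acc -= length
    else:
        length = log(acc)
    return result

acc -= length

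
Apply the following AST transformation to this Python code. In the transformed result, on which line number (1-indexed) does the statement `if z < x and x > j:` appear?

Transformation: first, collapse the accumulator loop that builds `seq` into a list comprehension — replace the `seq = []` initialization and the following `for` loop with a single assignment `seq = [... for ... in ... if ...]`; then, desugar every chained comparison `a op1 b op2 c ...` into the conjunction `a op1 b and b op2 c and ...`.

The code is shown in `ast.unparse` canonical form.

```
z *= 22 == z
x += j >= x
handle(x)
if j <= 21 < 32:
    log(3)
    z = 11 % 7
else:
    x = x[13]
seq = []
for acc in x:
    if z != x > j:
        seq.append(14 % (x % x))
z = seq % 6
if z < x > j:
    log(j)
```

11

Transformed code:
z *= 22 == z
x += j >= x
handle(x)
if j <= 21 and 21 < 32:
    log(3)
    z = 11 % 7
else:
    x = x[13]
seq = [14 % (x % x) for acc in x if z != x and x > j]
z = seq % 6
if z < x and x > j:
    log(j)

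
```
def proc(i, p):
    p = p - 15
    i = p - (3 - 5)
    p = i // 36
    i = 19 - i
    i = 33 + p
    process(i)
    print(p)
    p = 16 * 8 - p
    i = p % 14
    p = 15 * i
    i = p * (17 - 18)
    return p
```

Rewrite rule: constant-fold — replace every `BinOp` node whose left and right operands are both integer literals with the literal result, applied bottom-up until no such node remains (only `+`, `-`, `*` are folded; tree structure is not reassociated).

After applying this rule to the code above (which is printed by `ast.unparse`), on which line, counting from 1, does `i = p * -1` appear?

Transformed code:
def proc(i, p):
    p = p - 15
    i = p - -2
    p = i // 36
    i = 19 - i
    i = 33 + p
    process(i)
    print(p)
    p = 128 - p
    i = p % 14
    p = 15 * i
    i = p * -1
    return p

12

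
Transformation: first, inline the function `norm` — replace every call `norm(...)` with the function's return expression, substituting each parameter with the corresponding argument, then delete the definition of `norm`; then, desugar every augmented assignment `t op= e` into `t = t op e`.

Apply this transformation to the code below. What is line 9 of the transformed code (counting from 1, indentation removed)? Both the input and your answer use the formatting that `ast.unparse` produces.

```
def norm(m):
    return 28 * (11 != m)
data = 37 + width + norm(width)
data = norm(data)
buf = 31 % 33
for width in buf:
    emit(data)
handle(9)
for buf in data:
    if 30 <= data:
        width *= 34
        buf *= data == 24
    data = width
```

Transformed code:
data = 37 + width + 28 * (11 != width)
data = 28 * (11 != data)
buf = 31 % 33
for width in buf:
    emit(data)
handle(9)
for buf in data:
    if 30 <= data:
        width = width * 34
        buf = buf * (data == 24)
    data = width

width = width * 34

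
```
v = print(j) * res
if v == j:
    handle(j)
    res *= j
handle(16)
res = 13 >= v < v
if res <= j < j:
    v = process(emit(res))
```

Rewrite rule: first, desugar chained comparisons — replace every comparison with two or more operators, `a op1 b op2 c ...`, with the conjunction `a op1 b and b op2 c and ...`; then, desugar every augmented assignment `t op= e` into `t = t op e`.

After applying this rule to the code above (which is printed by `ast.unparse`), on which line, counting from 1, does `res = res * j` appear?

4

Transformed code:
v = print(j) * res
if v == j:
    handle(j)
    res = res * j
handle(16)
res = 13 >= v and v < v
if res <= j and j < j:
    v = process(emit(res))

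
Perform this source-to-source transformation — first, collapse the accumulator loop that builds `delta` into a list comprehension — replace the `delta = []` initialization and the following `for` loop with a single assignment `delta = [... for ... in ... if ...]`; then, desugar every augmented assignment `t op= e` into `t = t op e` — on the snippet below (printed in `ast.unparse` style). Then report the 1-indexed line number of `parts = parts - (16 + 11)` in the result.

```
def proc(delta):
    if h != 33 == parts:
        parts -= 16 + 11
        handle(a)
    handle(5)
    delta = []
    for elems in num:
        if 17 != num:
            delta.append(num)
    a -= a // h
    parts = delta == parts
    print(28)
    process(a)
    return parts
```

3

Transformed code:
def proc(delta):
    if h != 33 == parts:
        parts = parts - (16 + 11)
        handle(a)
    handle(5)
    delta = [num for elems in num if 17 != num]
    a = a - a // h
    parts = delta == parts
    print(28)
    process(a)
    return parts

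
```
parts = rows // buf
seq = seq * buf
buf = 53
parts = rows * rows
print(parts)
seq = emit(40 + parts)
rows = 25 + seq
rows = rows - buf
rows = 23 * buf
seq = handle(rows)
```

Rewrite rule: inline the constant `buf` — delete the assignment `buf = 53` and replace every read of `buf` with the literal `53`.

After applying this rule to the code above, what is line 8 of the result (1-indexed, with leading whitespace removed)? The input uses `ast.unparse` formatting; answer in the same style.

Transformed code:
parts = rows // 53
seq = seq * 53
parts = rows * rows
print(parts)
seq = emit(40 + parts)
rows = 25 + seq
rows = rows - 53
rows = 23 * 53
seq = handle(rows)

rows = 23 * 53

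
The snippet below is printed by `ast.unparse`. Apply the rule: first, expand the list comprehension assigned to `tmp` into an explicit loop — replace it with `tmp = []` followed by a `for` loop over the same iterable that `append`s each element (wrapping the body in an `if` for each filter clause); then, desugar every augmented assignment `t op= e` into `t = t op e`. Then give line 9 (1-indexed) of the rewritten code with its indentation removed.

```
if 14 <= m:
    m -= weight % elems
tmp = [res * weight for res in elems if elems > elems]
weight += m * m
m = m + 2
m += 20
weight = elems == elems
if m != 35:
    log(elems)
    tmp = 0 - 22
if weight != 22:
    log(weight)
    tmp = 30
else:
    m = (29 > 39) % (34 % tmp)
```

Transformed code:
if 14 <= m:
    m = m - weight % elems
tmp = []
for res in elems:
    if elems > elems:
        tmp.append(res * weight)
weight = weight + m * m
m = m + 2
m = m + 20
weight = elems == elems
if m != 35:
    log(elems)
    tmp = 0 - 22
if weight != 22:
    log(weight)
    tmp = 30
else:
    m = (29 > 39) % (34 % tmp)

m = m + 20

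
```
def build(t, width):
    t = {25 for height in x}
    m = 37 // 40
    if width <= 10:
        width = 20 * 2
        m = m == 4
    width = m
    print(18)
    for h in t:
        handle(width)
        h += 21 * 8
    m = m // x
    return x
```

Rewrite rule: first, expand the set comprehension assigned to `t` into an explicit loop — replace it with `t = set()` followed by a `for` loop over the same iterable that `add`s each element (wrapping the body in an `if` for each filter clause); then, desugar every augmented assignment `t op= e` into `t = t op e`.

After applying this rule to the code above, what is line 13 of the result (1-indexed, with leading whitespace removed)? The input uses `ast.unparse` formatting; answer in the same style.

h = h + 21 * 8

Transformed code:
def build(t, width):
    t = set()
    for height in x:
        t.add(25)
    m = 37 // 40
    if width <= 10:
        width = 20 * 2
        m = m == 4
    width = m
    print(18)
    for h in t:
        handle(width)
        h = h + 21 * 8
    m = m // x
    return x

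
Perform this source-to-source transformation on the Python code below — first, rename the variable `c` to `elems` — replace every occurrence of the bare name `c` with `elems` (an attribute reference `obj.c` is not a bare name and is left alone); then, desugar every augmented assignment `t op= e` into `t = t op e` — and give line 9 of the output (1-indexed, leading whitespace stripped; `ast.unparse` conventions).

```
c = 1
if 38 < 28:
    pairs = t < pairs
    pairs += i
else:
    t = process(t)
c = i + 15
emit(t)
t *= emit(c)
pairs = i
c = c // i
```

t = t * emit(elems)

Transformed code:
elems = 1
if 38 < 28:
    pairs = t < pairs
    pairs = pairs + i
else:
    t = process(t)
elems = i + 15
emit(t)
t = t * emit(elems)
pairs = i
elems = elems // i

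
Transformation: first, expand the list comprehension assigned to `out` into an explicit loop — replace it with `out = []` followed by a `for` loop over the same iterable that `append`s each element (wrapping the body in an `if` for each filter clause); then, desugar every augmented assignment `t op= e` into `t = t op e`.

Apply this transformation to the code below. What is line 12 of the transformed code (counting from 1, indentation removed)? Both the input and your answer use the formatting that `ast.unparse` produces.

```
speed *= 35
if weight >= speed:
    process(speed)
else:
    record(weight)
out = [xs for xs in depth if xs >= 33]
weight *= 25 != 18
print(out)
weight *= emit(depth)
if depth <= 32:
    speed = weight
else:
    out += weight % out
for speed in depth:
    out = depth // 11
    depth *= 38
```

Transformed code:
speed = speed * 35
if weight >= speed:
    process(speed)
else:
    record(weight)
out = []
for xs in depth:
    if xs >= 33:
        out.append(xs)
weight = weight * (25 != 18)
print(out)
weight = weight * emit(depth)
if depth <= 32:
    speed = weight
else:
    out = out + weight % out
for speed in depth:
    out = depth // 11
    depth = depth * 38

weight = weight * emit(depth)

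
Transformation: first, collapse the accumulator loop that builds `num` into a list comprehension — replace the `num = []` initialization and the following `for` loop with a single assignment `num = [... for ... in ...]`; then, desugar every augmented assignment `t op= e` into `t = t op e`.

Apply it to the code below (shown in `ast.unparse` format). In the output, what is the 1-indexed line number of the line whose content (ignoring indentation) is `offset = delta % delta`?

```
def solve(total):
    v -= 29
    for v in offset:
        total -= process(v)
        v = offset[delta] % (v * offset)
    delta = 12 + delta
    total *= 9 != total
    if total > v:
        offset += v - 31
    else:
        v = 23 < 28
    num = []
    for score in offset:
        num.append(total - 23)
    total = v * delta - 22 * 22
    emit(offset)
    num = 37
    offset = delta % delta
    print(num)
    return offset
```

Transformed code:
def solve(total):
    v = v - 29
    for v in offset:
        total = total - process(v)
        v = offset[delta] % (v * offset)
    delta = 12 + delta
    total = total * (9 != total)
    if total > v:
        offset = offset + (v - 31)
    else:
        v = 23 < 28
    num = [total - 23 for score in offset]
    total = v * delta - 22 * 22
    emit(offset)
    num = 37
    offset = delta % delta
    print(num)
    return offset

16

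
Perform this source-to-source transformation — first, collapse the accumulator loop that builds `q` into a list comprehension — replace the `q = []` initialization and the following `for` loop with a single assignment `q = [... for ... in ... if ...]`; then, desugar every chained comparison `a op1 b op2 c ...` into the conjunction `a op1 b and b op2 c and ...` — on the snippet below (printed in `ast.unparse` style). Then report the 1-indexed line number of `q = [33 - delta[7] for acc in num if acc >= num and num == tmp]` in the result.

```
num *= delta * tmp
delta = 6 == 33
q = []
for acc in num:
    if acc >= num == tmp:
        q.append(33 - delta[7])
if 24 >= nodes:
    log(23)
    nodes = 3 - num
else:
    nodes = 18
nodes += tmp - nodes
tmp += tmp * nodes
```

3

Transformed code:
num *= delta * tmp
delta = 6 == 33
q = [33 - delta[7] for acc in num if acc >= num and num == tmp]
if 24 >= nodes:
    log(23)
    nodes = 3 - num
else:
    nodes = 18
nodes += tmp - nodes
tmp += tmp * nodes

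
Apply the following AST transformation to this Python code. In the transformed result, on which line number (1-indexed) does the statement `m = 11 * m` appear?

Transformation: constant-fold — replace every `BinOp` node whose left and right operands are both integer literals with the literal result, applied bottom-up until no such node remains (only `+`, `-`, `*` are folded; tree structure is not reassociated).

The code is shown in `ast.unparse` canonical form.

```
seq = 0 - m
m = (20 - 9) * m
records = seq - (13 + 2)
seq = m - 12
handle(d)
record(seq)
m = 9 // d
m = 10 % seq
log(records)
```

2

Transformed code:
seq = 0 - m
m = 11 * m
records = seq - 15
seq = m - 12
handle(d)
record(seq)
m = 9 // d
m = 10 % seq
log(records)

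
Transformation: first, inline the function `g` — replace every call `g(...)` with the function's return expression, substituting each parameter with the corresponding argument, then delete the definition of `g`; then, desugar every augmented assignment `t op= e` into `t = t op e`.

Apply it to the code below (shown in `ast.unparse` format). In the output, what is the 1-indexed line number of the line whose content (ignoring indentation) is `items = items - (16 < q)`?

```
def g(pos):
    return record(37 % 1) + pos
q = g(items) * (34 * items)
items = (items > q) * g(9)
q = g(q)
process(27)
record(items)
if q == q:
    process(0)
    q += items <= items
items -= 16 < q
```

Transformed code:
q = (record(37 % 1) + items) * (34 * items)
items = (items > q) * (record(37 % 1) + 9)
q = record(37 % 1) + q
process(27)
record(items)
if q == q:
    process(0)
    q = q + (items <= items)
items = items - (16 < q)

9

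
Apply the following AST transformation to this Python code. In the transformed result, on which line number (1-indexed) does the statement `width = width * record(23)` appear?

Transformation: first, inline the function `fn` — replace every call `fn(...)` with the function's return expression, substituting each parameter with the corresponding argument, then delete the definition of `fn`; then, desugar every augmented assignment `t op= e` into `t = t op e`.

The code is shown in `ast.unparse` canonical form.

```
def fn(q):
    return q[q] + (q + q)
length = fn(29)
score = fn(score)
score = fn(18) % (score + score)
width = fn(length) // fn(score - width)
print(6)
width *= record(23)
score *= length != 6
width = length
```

6

Transformed code:
length = 29[29] + (29 + 29)
score = score[score] + (score + score)
score = (18[18] + (18 + 18)) % (score + score)
width = (length[length] + (length + length)) // ((score - width)[score - width] + (score - width + (score - width)))
print(6)
width = width * record(23)
score = score * (length != 6)
width = length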